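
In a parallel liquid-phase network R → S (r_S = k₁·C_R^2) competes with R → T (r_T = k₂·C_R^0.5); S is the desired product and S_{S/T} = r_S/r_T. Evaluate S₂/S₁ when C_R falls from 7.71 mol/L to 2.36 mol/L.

0.169

S_{S/T} = (k₁/k₂)·C_R^1.5, so S₂/S₁ = (C_{R,2}/C_{R,1})^1.5.
= (2.36/7.71)^1.5 = (0.3061)^1.5 = 0.169.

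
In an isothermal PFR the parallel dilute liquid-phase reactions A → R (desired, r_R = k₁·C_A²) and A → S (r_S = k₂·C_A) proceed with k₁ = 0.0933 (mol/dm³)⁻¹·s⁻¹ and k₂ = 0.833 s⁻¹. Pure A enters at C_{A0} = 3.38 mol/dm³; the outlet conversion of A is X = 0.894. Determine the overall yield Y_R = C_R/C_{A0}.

C_A = C_{A0}(1−X) = 0.3583 mol/dm³.
Along a PFR/batch, dC_S/dC_A = −r_S/(r_R+r_S) = −k₂/(k₂+k₁·C_A).
Integrating from C_{A0} to C_A: C_S = (0.833/0.0933)·ln[(0.833+0.0933·3.38)/(0.833+0.0933·0.358)] = 8.928·ln(1.148/0.8664) = 2.515 mol/dm³.
Then C_R = (C_{A0}−C_A) − C_S = 3.022 − 2.515 = 0.5066 mol/dm³.
Y_R = C_R/C_{A0} = 0.5066/3.38 = 0.150.

0.150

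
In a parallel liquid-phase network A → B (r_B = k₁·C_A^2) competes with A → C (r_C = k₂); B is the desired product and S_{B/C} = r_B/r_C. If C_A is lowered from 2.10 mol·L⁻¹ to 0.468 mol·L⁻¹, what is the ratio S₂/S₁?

0.0497

S_{B/C} = (k₁/k₂)·C_A^2, so S₂/S₁ = (C_{A,2}/C_{A,1})^2.
= (0.468/2.10)^2 = (0.2229)^2 = 0.0497.
Selectivity toward B falls as C_A falls — high-concentration operation is favoured.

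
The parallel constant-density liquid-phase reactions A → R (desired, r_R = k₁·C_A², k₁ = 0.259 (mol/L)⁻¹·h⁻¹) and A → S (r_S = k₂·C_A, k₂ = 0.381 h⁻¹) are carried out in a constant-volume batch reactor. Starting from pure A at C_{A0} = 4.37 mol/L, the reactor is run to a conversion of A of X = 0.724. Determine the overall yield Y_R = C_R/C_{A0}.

C_A = C_{A0}(1−X) = 1.206 mol/L.
Along a PFR/batch, dC_S/dC_A = −r_S/(r_R+r_S) = −k₂/(k₂+k₁·C_A).
Integrating from C_{A0} to C_A: C_S = (0.381/0.259)·ln[(0.381+0.259·4.37)/(0.381+0.259·1.21)] = 1.471·ln(1.513/0.6934) = 1.148 mol/L.
Then C_R = (C_{A0}−C_A) − C_S = 3.164 − 1.148 = 2.016 mol/L.
Y_R = C_R/C_{A0} = 2.016/4.37 = 0.461.

0.461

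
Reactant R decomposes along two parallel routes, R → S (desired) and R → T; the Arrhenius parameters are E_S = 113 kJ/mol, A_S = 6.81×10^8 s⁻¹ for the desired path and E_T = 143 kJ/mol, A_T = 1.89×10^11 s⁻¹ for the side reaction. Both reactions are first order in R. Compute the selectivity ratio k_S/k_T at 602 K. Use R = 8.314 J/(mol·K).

1.44

With equal orders, S_{S/T} = k_S/k_T = (A_S/A_T)·exp[(E_T−E_S)/(RT)].
(E_T−E_S)/(RT) = (143−113)×10³/(8.314×602) = 30000/5005 = 5.994.
k_S/k_T = (6.81×10^8/1.89×10^11)·exp(5.994) = 0.003603 × 401.0 = 1.44.
Since E_S < E_T, lowering the temperature improves selectivity toward S.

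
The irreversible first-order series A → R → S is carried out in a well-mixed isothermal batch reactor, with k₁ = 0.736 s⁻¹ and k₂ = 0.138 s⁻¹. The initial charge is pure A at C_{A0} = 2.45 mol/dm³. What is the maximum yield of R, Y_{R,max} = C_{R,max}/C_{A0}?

0.680

At the optimum, C_{R,max}/C_{A0} = (k₁/k₂)^[k₂/(k₂−k₁)].
= (0.736/0.138)^(0.138/(0.138−0.736)) = (5.333)^(-0.2308) = 0.6796.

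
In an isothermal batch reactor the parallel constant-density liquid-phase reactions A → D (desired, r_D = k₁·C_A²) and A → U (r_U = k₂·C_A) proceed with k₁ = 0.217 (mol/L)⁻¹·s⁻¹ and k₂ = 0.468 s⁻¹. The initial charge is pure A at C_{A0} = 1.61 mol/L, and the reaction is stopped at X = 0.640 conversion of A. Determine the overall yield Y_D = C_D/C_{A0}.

0.212

C_A = C_{A0}(1−X) = 0.5796 mol/L.
Along a PFR/batch, dC_U/dC_A = −r_U/(r_D+r_U) = −k₂/(k₂+k₁·C_A).
Integrating from C_{A0} to C_A: C_U = (0.468/0.217)·ln[(0.468+0.217·1.61)/(0.468+0.217·0.580)] = 2.157·ln(0.8174/0.5938) = 0.6893 mol/L.
Then C_D = (C_{A0}−C_A) − C_U = 1.030 − 0.6893 = 0.3411 mol/L.
Y_D = C_D/C_{A0} = 0.3411/1.61 = 0.212.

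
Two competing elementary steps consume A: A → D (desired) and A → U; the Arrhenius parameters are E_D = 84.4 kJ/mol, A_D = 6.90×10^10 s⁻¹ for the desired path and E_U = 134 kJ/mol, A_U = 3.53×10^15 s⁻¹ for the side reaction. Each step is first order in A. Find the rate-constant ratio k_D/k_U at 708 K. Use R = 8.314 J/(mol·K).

Since both paths have the same order in A, the concentration cancels and S_{D/U} = k_D/k_U = (A_D/A_U)·exp[(E_U−E_D)/(RT)].
(E_U−E_D)/(RT) = (134−84.4)×10³/(8.314×708) = 49600/5886 = 8.426.
k_D/k_U = (6.90×10^10/3.53×10^15)·exp(8.426) = 1.955×10^-5 × 4566 = 0.0892.
Since E_D < E_U, lowering the temperature improves selectivity toward D.

0.0892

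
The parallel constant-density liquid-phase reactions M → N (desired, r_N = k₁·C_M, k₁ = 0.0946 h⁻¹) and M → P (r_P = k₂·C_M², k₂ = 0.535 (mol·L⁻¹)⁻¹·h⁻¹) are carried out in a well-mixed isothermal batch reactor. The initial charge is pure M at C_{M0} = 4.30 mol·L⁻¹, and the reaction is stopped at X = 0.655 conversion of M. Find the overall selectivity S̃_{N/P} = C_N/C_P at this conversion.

0.0664

C_M = C_{M0}(1−X) = 1.483 mol·L⁻¹.
Along a PFR/batch, dC_N/dC_M = −r_N/(r_N+r_P) = −k₁/(k₁+k₂·C_M).
Integrating from C_{M0} to C_M: C_N = (0.0946/0.535)·ln[(0.0946+0.535·4.30)/(0.0946+0.535·1.48)] = 0.1768·ln(2.395/0.8883) = 0.1754 mol·L⁻¹.
C_P = (C_{M0}−C_M)−C_N = 2.641 mol·L⁻¹; S̃_{N/P} = 0.1754/2.641 = 0.0664.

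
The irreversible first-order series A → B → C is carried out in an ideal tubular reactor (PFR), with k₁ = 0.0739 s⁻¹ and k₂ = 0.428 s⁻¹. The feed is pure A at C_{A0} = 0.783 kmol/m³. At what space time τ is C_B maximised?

4.96 s

For first-order series the maximum of C_B occurs at τ_opt = ln(k₂/k₁)/(k₂−k₁).
= ln(0.428/0.0739)/(0.428−0.0739) = ln(5.792)/0.3541 = 1.756/0.3541 = 4.96 s.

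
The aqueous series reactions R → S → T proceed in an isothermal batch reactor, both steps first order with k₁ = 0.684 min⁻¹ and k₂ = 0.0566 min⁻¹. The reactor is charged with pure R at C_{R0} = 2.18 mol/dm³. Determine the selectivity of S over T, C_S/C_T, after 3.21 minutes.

Solving the coupled first-order balances gives C_S(t) = [k₁/(k₂−k₁)]·C_{R0}·(e^(−k₁t) − e^(−k₂t)).
e^(−k₁t) = e^(−0.684×3.21) = e^(−2.196) = 0.1113; e^(−k₂t) = e^(−0.1817) = 0.8339.
C_S = 0.684×2.18/(0.0566−0.684) × (0.1113−0.8339) = (-2.377)×(-0.7226) = 1.717 mol/dm³.
C_R = C_{R0}e^(−k₁t) = 0.2426 mol/dm³, so C_T = C_{R0}−C_R−C_S = 0.2201 mol/dm³; C_S/C_T = 7.80.

7.80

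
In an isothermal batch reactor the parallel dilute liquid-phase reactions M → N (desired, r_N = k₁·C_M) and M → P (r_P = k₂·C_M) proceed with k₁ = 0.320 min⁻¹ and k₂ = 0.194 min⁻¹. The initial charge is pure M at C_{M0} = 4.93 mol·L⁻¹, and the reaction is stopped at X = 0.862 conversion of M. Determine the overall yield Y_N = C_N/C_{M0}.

C_M = C_{M0}(1−X) = 0.6803 mol·L⁻¹.
Both paths are first order in M, so the instantaneous fraction to N is constant: dC_N/d(−C_M) = k₁/(k₁+k₂) = 0.6226.
C_N = 0.6226·(C_{M0}−C_M) = 0.6226×4.250 = 2.65 mol·L⁻¹.
Y_N = C_N/C_{M0} = 2.646/4.93 = 0.537.

0.537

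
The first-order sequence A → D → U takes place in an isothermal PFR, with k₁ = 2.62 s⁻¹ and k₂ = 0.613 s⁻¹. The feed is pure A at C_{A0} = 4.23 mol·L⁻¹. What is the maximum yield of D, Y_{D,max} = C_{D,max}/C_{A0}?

At the optimum, C_{D,max}/C_{A0} = (k₁/k₂)^[k₂/(k₂−k₁)].
= (2.62/0.613)^(0.613/(0.613−2.62)) = (4.274)^(-0.3054) = 0.6417.

0.642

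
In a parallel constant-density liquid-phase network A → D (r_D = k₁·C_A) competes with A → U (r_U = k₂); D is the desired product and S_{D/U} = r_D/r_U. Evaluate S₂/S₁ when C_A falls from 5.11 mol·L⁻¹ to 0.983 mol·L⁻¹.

0.192

S_{D/U} = (k₁/k₂)·C_A, so S₂/S₁ = (C_{A,2}/C_{A,1}).
= 0.983/5.11 = 0.192.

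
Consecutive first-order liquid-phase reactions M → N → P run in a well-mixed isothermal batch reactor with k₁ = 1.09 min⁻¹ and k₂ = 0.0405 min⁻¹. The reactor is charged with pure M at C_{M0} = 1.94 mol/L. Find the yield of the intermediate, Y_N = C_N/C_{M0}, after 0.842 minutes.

For first-order series with pure M initially, C_N(t) = k₁C_{M0}/(k₂−k₁)·(e^(−k₁t) − e^(−k₂t)).
e^(−k₁t) = e^(−1.09×0.842) = e^(−0.9178) = 0.3994; e^(−k₂t) = e^(−0.03410) = 0.9665.
C_N = 1.09×1.94/(0.0405−1.09) × (0.3994−0.9665) = (-2.015)×(-0.5671) = 1.143 mol/L.
Y_N = C_N/C_{M0} = 1.143/1.94 = 0.589.

0.589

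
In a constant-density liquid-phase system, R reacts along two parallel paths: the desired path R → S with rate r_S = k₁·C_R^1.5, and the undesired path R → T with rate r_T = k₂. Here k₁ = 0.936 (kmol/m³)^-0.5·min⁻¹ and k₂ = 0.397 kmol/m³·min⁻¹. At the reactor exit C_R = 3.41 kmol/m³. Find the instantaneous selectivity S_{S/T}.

14.8

S_{S/T} = r_S/r_T = (k₁·C_R^1.5)/(k₂) = (k₁/k₂)·C_R^1.5.
= (0.936×3.410^1.5) / (0.397) = 5.894/0.3970 = 14.8.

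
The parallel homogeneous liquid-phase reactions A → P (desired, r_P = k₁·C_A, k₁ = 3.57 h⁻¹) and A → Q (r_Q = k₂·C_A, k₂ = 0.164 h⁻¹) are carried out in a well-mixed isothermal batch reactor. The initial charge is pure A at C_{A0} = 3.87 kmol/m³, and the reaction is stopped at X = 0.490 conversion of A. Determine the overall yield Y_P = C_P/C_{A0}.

C_A = C_{A0}(1−X) = 1.974 kmol/m³.
Both paths are first order in A, so the instantaneous fraction to P is constant: dC_P/d(−C_A) = k₁/(k₁+k₂) = 0.9561.
C_P = 0.9561·(C_{A0}−C_A) = 0.9561×1.896 = 1.81 kmol/m³.
Y_P = C_P/C_{A0} = 1.813/3.87 = 0.468.

0.468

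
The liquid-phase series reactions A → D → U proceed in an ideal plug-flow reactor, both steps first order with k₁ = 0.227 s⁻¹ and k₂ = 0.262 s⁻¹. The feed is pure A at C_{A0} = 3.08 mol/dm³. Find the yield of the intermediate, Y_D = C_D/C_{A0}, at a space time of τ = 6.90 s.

0.291

For first-order series with pure A initially, C_D(τ) = k₁C_{A0}/(k₂−k₁)·(e^(−k₁τ) − e^(−k₂τ)).
e^(−k₁τ) = e^(−0.227×6.90) = e^(−1.566) = 0.2088; e^(−k₂τ) = e^(−1.808) = 0.1640.
C_D = 0.227×3.08/(0.262−0.227) × (0.2088−0.1640) = 19.98×0.04480 = 0.8950 mol/dm³.
Y_D = C_D/C_{A0} = 0.8950/3.08 = 0.291.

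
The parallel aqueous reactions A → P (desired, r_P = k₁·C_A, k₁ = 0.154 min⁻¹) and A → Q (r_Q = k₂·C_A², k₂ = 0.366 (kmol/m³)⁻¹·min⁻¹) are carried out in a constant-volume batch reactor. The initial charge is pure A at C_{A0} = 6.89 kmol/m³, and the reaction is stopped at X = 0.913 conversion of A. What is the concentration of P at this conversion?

C_A = C_{A0}(1−X) = 0.5994 kmol/m³.
Along a PFR/batch, dC_P/dC_A = −r_P/(r_P+r_Q) = −k₁/(k₁+k₂·C_A).
Integrating from C_{A0} to C_A: C_P = (0.154/0.366)·ln[(0.154+0.366·6.89)/(0.154+0.366·0.599)] = 0.4208·ln(2.676/0.3734) = 0.8286 kmol/m³.

0.829 kmol/m³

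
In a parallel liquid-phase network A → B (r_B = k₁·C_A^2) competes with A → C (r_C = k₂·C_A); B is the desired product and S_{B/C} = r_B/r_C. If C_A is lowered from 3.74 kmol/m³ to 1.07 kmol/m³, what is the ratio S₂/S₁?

S_{B/C} = (k₁/k₂)·C_A, so S₂/S₁ = (C_{A,2}/C_{A,1}).
= 1.07/3.74 = 0.286.
Selectivity toward B falls as C_A falls — high-concentration operation is favoured.

0.286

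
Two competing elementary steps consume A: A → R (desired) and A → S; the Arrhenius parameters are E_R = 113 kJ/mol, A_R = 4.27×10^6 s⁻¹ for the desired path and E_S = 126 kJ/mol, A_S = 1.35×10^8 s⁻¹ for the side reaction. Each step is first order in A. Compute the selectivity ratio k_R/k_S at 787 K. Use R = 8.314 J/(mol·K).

k_R/k_S = (A_R/A_S)·exp[−(E_R−E_S)/(RT)] = (A_R/A_S)·exp[(E_S−E_R)/(RT)].
(E_S−E_R)/(RT) = (126−113)×10³/(8.314×787) = 13000/6543 = 1.987.
k_R/k_S = (4.27×10^6/1.35×10^8)·exp(1.987) = 0.03163 × 7.292 = 0.231.
Since E_R < E_S, lowering the temperature improves selectivity toward R.

0.231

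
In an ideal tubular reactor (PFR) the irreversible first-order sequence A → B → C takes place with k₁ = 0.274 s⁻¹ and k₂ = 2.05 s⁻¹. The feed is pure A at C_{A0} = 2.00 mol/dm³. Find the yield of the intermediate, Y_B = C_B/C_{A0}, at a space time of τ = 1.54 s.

0.0946

The intermediate concentration in a first-order A→B→C sequence is C_B = k₁C_{A0}(e^(−k₁τ) − e^(−k₂τ))/(k₂−k₁).
e^(−k₁τ) = e^(−0.274×1.54) = e^(−0.4220) = 0.6558; e^(−k₂τ) = e^(−3.157) = 0.04255.
C_B = 0.274×2.00/(2.05−0.274) × (0.6558−0.04255) = 0.3086×0.6132 = 0.1892 mol/dm³.
Y_B = C_B/C_{A0} = 0.1892/2.00 = 0.0946.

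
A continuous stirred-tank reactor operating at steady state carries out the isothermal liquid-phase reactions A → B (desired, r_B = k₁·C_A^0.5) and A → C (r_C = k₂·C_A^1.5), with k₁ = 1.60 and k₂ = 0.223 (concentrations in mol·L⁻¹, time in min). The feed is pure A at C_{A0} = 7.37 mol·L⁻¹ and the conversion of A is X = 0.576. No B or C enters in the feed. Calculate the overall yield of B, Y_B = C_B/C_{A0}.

Exit C_A = C_{A0}(1−X) = 7.37×0.424 = 3.125 mol·L⁻¹.
In a CSTR the entire volume is at exit conditions, so r_B = 1.60×3.125^0.5 = 2.828 and r_C = 0.223×3.125^1.5 = 1.232.
Fraction of consumed A going to B: r_B/(r_B+r_C) = 0.6966.
C_B = 0.6966·C_{A0}·X = 0.6966×7.37×0.576 = 2.96 mol·L⁻¹; Y_B = C_B/C_{A0} = 0.401.

0.401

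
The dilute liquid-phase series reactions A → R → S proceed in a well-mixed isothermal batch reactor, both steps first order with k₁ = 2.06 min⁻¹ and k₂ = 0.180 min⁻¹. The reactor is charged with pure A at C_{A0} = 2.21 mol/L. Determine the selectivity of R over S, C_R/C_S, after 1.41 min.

5.09

The intermediate concentration in a first-order A→B→C sequence is C_R = k₁C_{A0}(e^(−k₁t) − e^(−k₂t))/(k₂−k₁).
e^(−k₁t) = e^(−2.06×1.41) = e^(−2.905) = 0.05477; e^(−k₂t) = e^(−0.2538) = 0.7758.
C_R = 2.06×2.21/(0.180−2.06) × (0.05477−0.7758) = (-2.422)×(-0.7211) = 1.746 mol/L.
C_A = C_{A0}e^(−k₁t) = 0.1210 mol/L, so C_S = C_{A0}−C_A−C_R = 0.3428 mol/L; C_R/C_S = 5.09.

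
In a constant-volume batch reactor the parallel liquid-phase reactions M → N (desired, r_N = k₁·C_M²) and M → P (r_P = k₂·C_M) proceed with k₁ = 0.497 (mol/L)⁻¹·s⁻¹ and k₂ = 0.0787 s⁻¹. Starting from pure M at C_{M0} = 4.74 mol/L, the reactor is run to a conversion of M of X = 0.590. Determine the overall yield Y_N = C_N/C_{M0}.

C_M = C_{M0}(1−X) = 1.943 mol/L.
Along a PFR/batch, dC_P/dC_M = −r_P/(r_N+r_P) = −k₂/(k₂+k₁·C_M).
Integrating from C_{M0} to C_M: C_P = (0.0787/0.497)·ln[(0.0787+0.497·4.74)/(0.0787+0.497·1.94)] = 0.1584·ln(2.434/1.045) = 0.1340 mol/L.
Then C_N = (C_{M0}−C_M) − C_P = 2.797 − 0.1340 = 2.663 mol/L.
Y_N = C_N/C_{M0} = 2.663/4.74 = 0.562.

0.562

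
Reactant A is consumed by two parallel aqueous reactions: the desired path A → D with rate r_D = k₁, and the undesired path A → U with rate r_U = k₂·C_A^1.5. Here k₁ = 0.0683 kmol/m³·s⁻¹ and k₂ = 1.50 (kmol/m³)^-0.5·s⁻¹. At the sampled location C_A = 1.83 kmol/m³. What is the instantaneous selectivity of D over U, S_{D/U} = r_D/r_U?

0.0184

S_{D/U} = r_D/r_U = (k₁)/(k₂·C_A^1.5) = (k₁/k₂)·C_A^-1.5.
= (0.0683) / (1.50×1.830^1.5) = 0.06830/3.713 = 0.0184.
The undesired path is higher order in A, so low C_A (CSTR or dilute feed) favours D.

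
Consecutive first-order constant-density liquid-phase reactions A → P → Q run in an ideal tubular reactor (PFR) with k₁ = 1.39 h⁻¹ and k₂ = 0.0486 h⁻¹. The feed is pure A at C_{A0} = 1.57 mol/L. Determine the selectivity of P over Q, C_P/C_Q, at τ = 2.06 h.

13.6

Solving the coupled first-order balances gives C_P(τ) = [k₁/(k₂−k₁)]·C_{A0}·(e^(−k₁τ) − e^(−k₂τ)).
e^(−k₁τ) = e^(−1.39×2.06) = e^(−2.863) = 0.05707; e^(−k₂τ) = e^(−0.1001) = 0.9047.
C_P = 1.39×1.57/(0.0486−1.39) × (0.05707−0.9047) = (-1.627)×(-0.8477) = 1.379 mol/L.
C_A = C_{A0}e^(−k₁τ) = 0.08961 mol/L, so C_Q = C_{A0}−C_A−C_P = 0.1014 mol/L; C_P/C_Q = 13.6.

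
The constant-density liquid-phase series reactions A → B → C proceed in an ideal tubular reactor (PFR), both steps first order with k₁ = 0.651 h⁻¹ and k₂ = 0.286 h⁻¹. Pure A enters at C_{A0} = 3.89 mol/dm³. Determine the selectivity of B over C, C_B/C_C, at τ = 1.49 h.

3.69

For first-order series with pure A initially, C_B(τ) = k₁C_{A0}/(k₂−k₁)·(e^(−k₁τ) − e^(−k₂τ)).
e^(−k₁τ) = e^(−0.651×1.49) = e^(−0.9700) = 0.3791; e^(−k₂τ) = e^(−0.4261) = 0.6530.
C_B = 0.651×3.89/(0.286−0.651) × (0.3791−0.6530) = (-6.938)×(-0.2739) = 1.901 mol/dm³.
C_A = C_{A0}e^(−k₁τ) = 1.475 mol/dm³, so C_C = C_{A0}−C_A−C_B = 0.5148 mol/dm³; C_B/C_C = 3.69.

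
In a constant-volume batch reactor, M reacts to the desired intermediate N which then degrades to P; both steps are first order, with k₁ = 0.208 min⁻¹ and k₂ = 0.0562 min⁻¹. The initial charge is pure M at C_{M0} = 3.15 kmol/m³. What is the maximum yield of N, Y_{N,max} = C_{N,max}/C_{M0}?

0.616

Evaluating C_N at t_opt = ln(k₂/k₁)/(k₂−k₁) gives C_{N,max}/C_{M0} = (k₁/k₂)^[k₂/(k₂−k₁)].
= (0.208/0.0562)^(0.0562/(0.0562−0.208)) = (3.701)^(-0.3702) = 0.6160.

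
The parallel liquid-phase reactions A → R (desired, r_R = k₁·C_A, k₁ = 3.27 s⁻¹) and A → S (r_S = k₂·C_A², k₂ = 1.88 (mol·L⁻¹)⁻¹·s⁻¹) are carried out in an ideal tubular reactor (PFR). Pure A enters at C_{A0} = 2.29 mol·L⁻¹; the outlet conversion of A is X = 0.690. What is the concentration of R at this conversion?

C_A = C_{A0}(1−X) = 0.7099 mol·L⁻¹.
Along a PFR/batch, dC_R/dC_A = −r_R/(r_R+r_S) = −k₁/(k₁+k₂·C_A).
Integrating from C_{A0} to C_A: C_R = (3.27/1.88)·ln[(3.27+1.88·2.29)/(3.27+1.88·0.710)] = 1.739·ln(7.575/4.605) = 0.8659 mol·L⁻¹.

0.866 mol·L⁻¹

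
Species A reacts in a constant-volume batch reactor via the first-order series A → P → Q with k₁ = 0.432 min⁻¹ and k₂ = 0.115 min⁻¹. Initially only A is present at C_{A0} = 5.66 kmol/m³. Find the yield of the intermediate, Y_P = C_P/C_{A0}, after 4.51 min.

Solving the coupled first-order balances gives C_P(t) = [k₁/(k₂−k₁)]·C_{A0}·(e^(−k₁t) − e^(−k₂t)).
e^(−k₁t) = e^(−0.432×4.51) = e^(−1.948) = 0.1425; e^(−k₂t) = e^(−0.5186) = 0.5953.
C_P = 0.432×5.66/(0.115−0.432) × (0.1425−0.5953) = (-7.713)×(-0.4528) = 3.493 kmol/m³.
Y_P = C_P/C_{A0} = 3.493/5.66 = 0.617.

0.617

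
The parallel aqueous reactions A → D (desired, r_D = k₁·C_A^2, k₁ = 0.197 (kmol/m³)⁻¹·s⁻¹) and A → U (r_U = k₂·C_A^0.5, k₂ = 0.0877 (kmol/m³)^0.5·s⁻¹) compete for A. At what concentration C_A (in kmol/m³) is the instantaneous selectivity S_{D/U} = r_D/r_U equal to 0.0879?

0.115 kmol/m³

S_{D/U} = (k₁/k₂)·C_A^1.5 ⇒ C_A = (S·k₂/k₁)^(1/1.5).
= (0.0879×0.0877/0.197)^(0.6667) = (0.03913)^(0.6667) = 0.115 kmol/m³.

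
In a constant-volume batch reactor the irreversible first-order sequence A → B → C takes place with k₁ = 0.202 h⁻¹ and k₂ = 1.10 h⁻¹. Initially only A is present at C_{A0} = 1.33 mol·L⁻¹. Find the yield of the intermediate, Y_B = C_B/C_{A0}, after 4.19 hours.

Solving the coupled first-order balances gives C_B(t) = [k₁/(k₂−k₁)]·C_{A0}·(e^(−k₁t) − e^(−k₂t)).
e^(−k₁t) = e^(−0.202×4.19) = e^(−0.8464) = 0.4290; e^(−k₂t) = e^(−4.609) = 0.009962.
C_B = 0.202×1.33/(1.10−0.202) × (0.4290−0.009962) = 0.2992×0.4190 = 0.1254 mol·L⁻¹.
Y_B = C_B/C_{A0} = 0.1254/1.33 = 0.0943.

0.0943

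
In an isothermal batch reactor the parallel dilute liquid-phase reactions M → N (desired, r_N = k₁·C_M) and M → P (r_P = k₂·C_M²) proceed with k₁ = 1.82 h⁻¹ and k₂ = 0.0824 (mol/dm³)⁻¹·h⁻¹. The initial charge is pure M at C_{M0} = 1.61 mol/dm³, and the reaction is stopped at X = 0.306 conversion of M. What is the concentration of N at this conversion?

0.464 mol/dm³

C_M = C_{M0}(1−X) = 1.117 mol/dm³.
Along a PFR/batch, dC_N/dC_M = −r_N/(r_N+r_P) = −k₁/(k₁+k₂·C_M).
Integrating from C_{M0} to C_M: C_N = (1.82/0.0824)·ln[(1.82+0.0824·1.61)/(1.82+0.0824·1.12)] = 22.09·ln(1.953/1.912) = 0.4640 mol/dm³.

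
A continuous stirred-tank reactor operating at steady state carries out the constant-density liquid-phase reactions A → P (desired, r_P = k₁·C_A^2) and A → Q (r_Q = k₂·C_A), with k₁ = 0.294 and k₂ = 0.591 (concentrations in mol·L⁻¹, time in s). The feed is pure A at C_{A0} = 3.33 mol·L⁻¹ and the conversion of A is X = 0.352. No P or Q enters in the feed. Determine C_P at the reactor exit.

0.607 mol·L⁻¹

Exit C_A = C_{A0}(1−X) = 3.33×0.648 = 2.158 mol·L⁻¹.
A CSTR operates uniformly at the exit composition, giving r_P = 1.369 and r_Q = 1.275 (each k·C_A^n at C_A = 2.158).
Fraction of consumed A going to P: r_P/(r_P+r_Q) = 0.5177.
C_P = 0.5177·C_{A0}·X = 0.5177×3.33×0.352 = 0.607 mol·L⁻¹.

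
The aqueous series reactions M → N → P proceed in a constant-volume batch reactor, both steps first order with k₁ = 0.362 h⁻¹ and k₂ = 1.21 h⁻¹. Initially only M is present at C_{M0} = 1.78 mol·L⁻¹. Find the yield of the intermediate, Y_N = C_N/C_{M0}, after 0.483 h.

The intermediate concentration in a first-order A→B→C sequence is C_N = k₁C_{M0}(e^(−k₁t) − e^(−k₂t))/(k₂−k₁).
e^(−k₁t) = e^(−0.362×0.483) = e^(−0.1748) = 0.8396; e^(−k₂t) = e^(−0.5844) = 0.5574.
C_N = 0.362×1.78/(1.21−0.362) × (0.8396−0.5574) = 0.7599×0.2822 = 0.2144 mol·L⁻¹.
Y_N = C_N/C_{M0} = 0.2144/1.78 = 0.120.

0.120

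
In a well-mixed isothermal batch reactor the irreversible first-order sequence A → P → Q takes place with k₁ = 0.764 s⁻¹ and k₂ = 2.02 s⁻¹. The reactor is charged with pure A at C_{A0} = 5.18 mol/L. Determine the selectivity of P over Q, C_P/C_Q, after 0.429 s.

1.88

Solving the coupled first-order balances gives C_P(t) = [k₁/(k₂−k₁)]·C_{A0}·(e^(−k₁t) − e^(−k₂t)).
e^(−k₁t) = e^(−0.764×0.429) = e^(−0.3278) = 0.7205; e^(−k₂t) = e^(−0.8666) = 0.4204.
C_P = 0.764×5.18/(2.02−0.764) × (0.7205−0.4204) = 3.151×0.3002 = 0.9457 mol/L.
C_A = C_{A0}e^(−k₁t) = 3.732 mol/L, so C_Q = C_{A0}−C_A−C_P = 0.5019 mol/L; C_P/C_Q = 1.88.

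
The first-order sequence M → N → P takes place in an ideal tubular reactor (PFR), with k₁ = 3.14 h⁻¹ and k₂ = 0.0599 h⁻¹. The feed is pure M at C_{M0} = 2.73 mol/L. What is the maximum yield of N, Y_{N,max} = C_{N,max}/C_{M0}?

Evaluating C_N at τ_opt = ln(k₂/k₁)/(k₂−k₁) gives C_{N,max}/C_{M0} = (k₁/k₂)^[k₂/(k₂−k₁)].
= (3.14/0.0599)^(0.0599/(0.0599−3.14)) = (52.42)^(-0.01945) = 0.9259.

0.926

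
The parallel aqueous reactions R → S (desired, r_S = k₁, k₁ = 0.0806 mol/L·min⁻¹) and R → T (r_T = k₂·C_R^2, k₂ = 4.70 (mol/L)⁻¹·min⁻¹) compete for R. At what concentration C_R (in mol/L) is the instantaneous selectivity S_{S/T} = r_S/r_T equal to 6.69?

0.0506 mol/L

S_{S/T} = (k₁/k₂)·C_R^-2 ⇒ C_R = (S·k₂/k₁)^(-0.5).
= (6.69×4.70/0.0806)^(-0.5) = (390.1)^(-0.5) = 0.0506 mol/L.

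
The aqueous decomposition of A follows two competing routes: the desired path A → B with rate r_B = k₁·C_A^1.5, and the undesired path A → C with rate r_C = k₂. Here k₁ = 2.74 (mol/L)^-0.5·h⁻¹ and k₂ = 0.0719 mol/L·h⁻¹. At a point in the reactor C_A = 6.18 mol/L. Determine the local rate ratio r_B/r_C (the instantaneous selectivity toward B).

585

S_{B/C} = r_B/r_C = (k₁·C_A^1.5)/(k₂) = (k₁/k₂)·C_A^1.5.
= (2.74×6.180^1.5) / (0.0719) = 42.10/0.07190 = 585.
Since the desired path is higher order in A, keeping C_A high (PFR or concentrated feed) favours B.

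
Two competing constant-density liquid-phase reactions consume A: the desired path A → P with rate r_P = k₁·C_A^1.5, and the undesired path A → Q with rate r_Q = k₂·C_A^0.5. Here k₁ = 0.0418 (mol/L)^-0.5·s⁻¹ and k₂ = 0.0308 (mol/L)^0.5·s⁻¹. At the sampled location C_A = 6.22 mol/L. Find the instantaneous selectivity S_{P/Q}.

S_{P/Q} = r_P/r_Q = (k₁·C_A^1.5)/(k₂·C_A^0.5) = (k₁/k₂)·C_A.
= (0.0418×6.220^1.5) / (0.0308×6.220^0.5) = 0.6484/0.07681 = 8.44.

8.44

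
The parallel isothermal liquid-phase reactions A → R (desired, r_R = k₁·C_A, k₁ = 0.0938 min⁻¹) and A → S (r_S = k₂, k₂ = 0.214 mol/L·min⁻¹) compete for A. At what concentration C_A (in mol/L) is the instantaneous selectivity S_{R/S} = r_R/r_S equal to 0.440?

S_{R/S} = (k₁/k₂)·C_A ⇒ C_A = S·k₂/k₁.
= 0.440×0.214/0.0938 = 1.00 mol/L.

1.00 mol/L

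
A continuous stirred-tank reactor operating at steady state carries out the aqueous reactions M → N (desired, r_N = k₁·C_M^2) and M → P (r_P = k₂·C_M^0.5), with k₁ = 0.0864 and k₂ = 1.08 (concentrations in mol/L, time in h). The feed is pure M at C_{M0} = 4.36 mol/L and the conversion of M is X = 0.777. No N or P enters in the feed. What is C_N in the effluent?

Exit C_M = C_{M0}(1−X) = 4.36×0.223 = 0.9723 mol/L.
In a CSTR the entire volume is at exit conditions, so r_N = 0.0864×0.9723^2 = 0.08168 and r_P = 1.08×0.9723^0.5 = 1.065.
Fraction of consumed M going to N: r_N/(r_N+r_P) = 0.07123.
C_N = 0.07123·C_{M0}·X = 0.07123×4.36×0.777 = 0.241 mol/L.

0.241 mol/L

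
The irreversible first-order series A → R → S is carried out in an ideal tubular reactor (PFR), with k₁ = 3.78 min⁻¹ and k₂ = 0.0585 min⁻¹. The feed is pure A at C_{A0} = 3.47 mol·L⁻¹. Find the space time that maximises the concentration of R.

1.12 min

The intermediate peaks when r₁ = r₂, i.e. k₁e^(−k₁τ) = k₂e^(−k₂τ), giving τ_opt = ln(k₂/k₁)/(k₂−k₁).
= ln(0.0585/3.78)/(0.0585−3.78) = ln(0.01548)/-3.721 = -4.168/-3.721 = 1.12 min.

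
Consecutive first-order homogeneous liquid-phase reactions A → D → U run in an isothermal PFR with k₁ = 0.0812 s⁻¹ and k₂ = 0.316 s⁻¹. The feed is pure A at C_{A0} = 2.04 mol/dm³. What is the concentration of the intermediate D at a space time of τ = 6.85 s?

0.324 mol/dm³

Solving the coupled first-order balances gives C_D(τ) = [k₁/(k₂−k₁)]·C_{A0}·(e^(−k₁τ) − e^(−k₂τ)).
e^(−k₁τ) = e^(−0.0812×6.85) = e^(−0.5562) = 0.5734; e^(−k₂τ) = e^(−2.165) = 0.1148.
C_D = 0.0812×2.04/(0.316−0.0812) × (0.5734−0.1148) = 0.7055×0.4586 = 0.3235 mol/dm³.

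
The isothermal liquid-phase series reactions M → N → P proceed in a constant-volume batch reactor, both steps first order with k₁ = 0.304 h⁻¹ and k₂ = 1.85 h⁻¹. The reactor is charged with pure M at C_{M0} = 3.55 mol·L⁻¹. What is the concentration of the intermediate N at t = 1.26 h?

0.408 mol·L⁻¹

For first-order series with pure M initially, C_N(t) = k₁C_{M0}/(k₂−k₁)·(e^(−k₁t) − e^(−k₂t)).
e^(−k₁t) = e^(−0.304×1.26) = e^(−0.3830) = 0.6818; e^(−k₂t) = e^(−2.331) = 0.09720.
C_N = 0.304×3.55/(1.85−0.304) × (0.6818−0.09720) = 0.6981×0.5846 = 0.4081 mol·L⁻¹.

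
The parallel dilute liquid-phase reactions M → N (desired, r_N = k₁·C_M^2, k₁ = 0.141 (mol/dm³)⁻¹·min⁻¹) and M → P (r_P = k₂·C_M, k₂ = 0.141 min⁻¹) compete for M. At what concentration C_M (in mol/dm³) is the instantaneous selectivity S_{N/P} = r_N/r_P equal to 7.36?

7.36 mol/dm³

S_{N/P} = (k₁/k₂)·C_M ⇒ C_M = S·k₂/k₁.
= 7.36×0.141/0.141 = 7.36 mol/dm³.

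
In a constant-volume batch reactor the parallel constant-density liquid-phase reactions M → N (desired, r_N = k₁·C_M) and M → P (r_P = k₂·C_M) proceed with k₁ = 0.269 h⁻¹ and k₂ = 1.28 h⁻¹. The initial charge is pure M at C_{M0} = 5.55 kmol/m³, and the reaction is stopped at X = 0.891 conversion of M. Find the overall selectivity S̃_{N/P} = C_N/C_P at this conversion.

0.210

C_M = C_{M0}(1−X) = 0.6049 kmol/m³.
Both paths are first order in M, so the instantaneous fraction to N is constant: dC_N/d(−C_M) = k₁/(k₁+k₂) = 0.1737.
C_N = 0.1737·(C_{M0}−C_M) = 0.1737×4.945 = 0.859 kmol/m³.
C_P = (C_{M0}−C_M)−C_N = 4.086 kmol/m³; S̃_{N/P} = 0.8588/4.086 = 0.210.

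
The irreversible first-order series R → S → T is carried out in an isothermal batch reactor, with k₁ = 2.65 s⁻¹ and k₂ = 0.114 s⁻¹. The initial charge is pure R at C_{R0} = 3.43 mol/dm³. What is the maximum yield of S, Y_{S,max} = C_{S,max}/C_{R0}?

Evaluating C_S at t_opt = ln(k₂/k₁)/(k₂−k₁) gives C_{S,max}/C_{R0} = (k₁/k₂)^[k₂/(k₂−k₁)].
= (2.65/0.114)^(0.114/(0.114−2.65)) = (23.25)^(-0.04495) = 0.8681.

0.868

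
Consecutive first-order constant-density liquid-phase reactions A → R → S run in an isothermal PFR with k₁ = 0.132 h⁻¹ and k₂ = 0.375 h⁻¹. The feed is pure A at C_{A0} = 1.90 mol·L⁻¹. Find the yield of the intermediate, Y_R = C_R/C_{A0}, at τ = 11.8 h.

0.108

For first-order series with pure A initially, C_R(τ) = k₁C_{A0}/(k₂−k₁)·(e^(−k₁τ) − e^(−k₂τ)).
e^(−k₁τ) = e^(−0.132×11.8) = e^(−1.558) = 0.2106; e^(−k₂τ) = e^(−4.425) = 0.01197.
C_R = 0.132×1.90/(0.375−0.132) × (0.2106−0.01197) = 1.032×0.1987 = 0.2050 mol·L⁻¹.
Y_R = C_R/C_{A0} = 0.2050/1.90 = 0.108.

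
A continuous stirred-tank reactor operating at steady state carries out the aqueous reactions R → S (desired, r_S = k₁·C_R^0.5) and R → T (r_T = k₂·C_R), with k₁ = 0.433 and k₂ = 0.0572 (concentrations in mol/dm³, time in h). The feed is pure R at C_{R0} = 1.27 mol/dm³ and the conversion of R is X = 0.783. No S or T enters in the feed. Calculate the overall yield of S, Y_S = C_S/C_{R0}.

0.732

Exit C_R = C_{R0}(1−X) = 1.27×0.217 = 0.2756 mol/dm³.
Rates in a CSTR are evaluated at the outlet concentration: r_S = 0.433×0.2756^0.5 = 0.2273, r_T = 0.0572×0.2756 = 0.01576.
Fraction of consumed R going to S: r_S/(r_S+r_T) = 0.9351.
C_S = 0.9351·C_{R0}·X = 0.9351×1.27×0.783 = 0.930 mol/dm³; Y_S = C_S/C_{R0} = 0.732.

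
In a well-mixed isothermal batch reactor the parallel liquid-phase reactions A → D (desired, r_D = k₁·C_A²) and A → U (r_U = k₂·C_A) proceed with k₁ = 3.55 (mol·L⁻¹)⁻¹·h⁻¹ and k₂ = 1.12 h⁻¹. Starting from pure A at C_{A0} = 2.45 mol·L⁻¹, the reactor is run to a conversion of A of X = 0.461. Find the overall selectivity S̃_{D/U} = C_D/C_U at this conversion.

5.82

C_A = C_{A0}(1−X) = 1.321 mol·L⁻¹.
Along a PFR/batch, dC_U/dC_A = −r_U/(r_D+r_U) = −k₂/(k₂+k₁·C_A).
Integrating from C_{A0} to C_A: C_U = (1.12/3.55)·ln[(1.12+3.55·2.45)/(1.12+3.55·1.32)] = 0.3155·ln(9.817/5.808) = 0.1656 mol·L⁻¹.
Then C_D = (C_{A0}−C_A) − C_U = 1.129 − 0.1656 = 0.9638 mol·L⁻¹.
S̃_{D/U} = C_D/C_U = 0.9638/0.1656 = 5.82.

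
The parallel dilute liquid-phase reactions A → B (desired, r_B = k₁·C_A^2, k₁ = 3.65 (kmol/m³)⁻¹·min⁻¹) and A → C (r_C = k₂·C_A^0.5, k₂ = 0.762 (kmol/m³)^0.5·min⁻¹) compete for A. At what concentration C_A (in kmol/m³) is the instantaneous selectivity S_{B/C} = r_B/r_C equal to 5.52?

S_{B/C} = (k₁/k₂)·C_A^1.5 ⇒ C_A = (S·k₂/k₁)^(1/1.5).
= (5.52×0.762/3.65)^(0.6667) = (1.152)^(0.6667) = 1.10 kmol/m³.

1.10 kmol/m³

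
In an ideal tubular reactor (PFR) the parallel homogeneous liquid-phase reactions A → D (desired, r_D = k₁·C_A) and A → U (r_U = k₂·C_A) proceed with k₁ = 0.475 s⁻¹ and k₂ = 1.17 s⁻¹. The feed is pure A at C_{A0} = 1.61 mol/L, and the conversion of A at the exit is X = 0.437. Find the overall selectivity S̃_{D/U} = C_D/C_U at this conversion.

0.406

C_A = C_{A0}(1−X) = 0.9064 mol/L.
Both paths are first order in A, so the instantaneous fraction to D is constant: dC_D/d(−C_A) = k₁/(k₁+k₂) = 0.2888.
C_D = 0.2888·(C_{A0}−C_A) = 0.2888×0.7036 = 0.203 mol/L.
C_U = (C_{A0}−C_A)−C_D = 0.5004 mol/L; S̃_{D/U} = 0.2032/0.5004 = 0.406.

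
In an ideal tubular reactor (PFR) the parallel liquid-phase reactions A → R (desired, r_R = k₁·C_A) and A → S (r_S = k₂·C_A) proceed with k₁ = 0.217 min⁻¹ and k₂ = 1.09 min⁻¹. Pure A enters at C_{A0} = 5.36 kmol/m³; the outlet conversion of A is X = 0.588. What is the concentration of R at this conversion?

0.523 kmol/m³

C_A = C_{A0}(1−X) = 2.208 kmol/m³.
Both paths are first order in A, so the instantaneous fraction to R is constant: dC_R/d(−C_A) = k₁/(k₁+k₂) = 0.1660.
C_R = 0.1660·(C_{A0}−C_A) = 0.1660×3.152 = 0.523 kmol/m³.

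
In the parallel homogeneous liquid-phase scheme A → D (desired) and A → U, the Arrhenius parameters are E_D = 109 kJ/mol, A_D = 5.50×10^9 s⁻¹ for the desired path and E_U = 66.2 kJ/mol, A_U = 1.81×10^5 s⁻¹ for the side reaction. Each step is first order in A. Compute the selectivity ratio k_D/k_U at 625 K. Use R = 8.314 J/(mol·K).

With equal orders, S_{D/U} = k_D/k_U = (A_D/A_U)·exp[(E_U−E_D)/(RT)].
(E_U−E_D)/(RT) = (66.2−109)×10³/(8.314×625) = -42800/5196 = -8.237.
k_D/k_U = (5.50×10^9/1.81×10^5)·exp(-8.237) = 30387 × 2.648×10^-4 = 8.05.

8.05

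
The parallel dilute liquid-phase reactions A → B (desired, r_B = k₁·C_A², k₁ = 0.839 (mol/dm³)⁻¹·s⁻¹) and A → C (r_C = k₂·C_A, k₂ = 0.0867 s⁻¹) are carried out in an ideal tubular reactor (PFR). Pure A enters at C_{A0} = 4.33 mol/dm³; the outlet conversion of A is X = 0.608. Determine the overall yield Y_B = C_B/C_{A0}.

0.586

C_A = C_{A0}(1−X) = 1.697 mol/dm³.
Along a PFR/batch, dC_C/dC_A = −r_C/(r_B+r_C) = −k₂/(k₂+k₁·C_A).
Integrating from C_{A0} to C_A: C_C = (0.0867/0.839)·ln[(0.0867+0.839·4.33)/(0.0867+0.839·1.70)] = 0.1033·ln(3.720/1.511) = 0.09310 mol/dm³.
Then C_B = (C_{A0}−C_A) − C_C = 2.633 − 0.09310 = 2.540 mol/dm³.
Y_B = C_B/C_{A0} = 2.540/4.33 = 0.586.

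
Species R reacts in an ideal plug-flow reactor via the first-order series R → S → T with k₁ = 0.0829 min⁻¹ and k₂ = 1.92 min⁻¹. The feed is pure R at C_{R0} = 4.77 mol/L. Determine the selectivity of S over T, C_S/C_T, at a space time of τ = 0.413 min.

2.21

The intermediate concentration in a first-order A→B→C sequence is C_S = k₁C_{R0}(e^(−k₁τ) − e^(−k₂τ))/(k₂−k₁).
e^(−k₁τ) = e^(−0.0829×0.413) = e^(−0.03424) = 0.9663; e^(−k₂τ) = e^(−0.7930) = 0.4525.
C_S = 0.0829×4.77/(1.92−0.0829) × (0.9663−0.4525) = 0.2152×0.5138 = 0.1106 mol/L.
C_R = C_{R0}e^(−k₁τ) = 4.609 mol/L, so C_T = C_{R0}−C_R−C_S = 0.04995 mol/L; C_S/C_T = 2.21.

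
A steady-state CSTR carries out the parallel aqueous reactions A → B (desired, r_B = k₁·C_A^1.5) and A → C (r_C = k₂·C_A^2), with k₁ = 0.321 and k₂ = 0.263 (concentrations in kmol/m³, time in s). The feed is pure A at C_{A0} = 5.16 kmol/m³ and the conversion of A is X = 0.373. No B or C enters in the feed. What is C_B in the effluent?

Exit C_A = C_{A0}(1−X) = 5.16×0.627 = 3.235 kmol/m³.
In a CSTR the entire volume is at exit conditions, so r_B = 0.321×3.235^1.5 = 1.868 and r_C = 0.263×3.235^2 = 2.753.
Fraction of consumed A going to B: r_B/(r_B+r_C) = 0.4043.
C_B = 0.4043·C_{A0}·X = 0.4043×5.16×0.373 = 0.778 kmol/m³.

0.778 kmol/m³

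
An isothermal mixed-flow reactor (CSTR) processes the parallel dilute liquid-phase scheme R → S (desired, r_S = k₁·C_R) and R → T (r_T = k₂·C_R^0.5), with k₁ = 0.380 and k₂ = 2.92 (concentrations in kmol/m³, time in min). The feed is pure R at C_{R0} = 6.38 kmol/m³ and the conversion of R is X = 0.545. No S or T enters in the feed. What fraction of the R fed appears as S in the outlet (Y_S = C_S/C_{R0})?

0.0989

Exit C_R = C_{R0}(1−X) = 6.38×0.455 = 2.903 kmol/m³.
Rates in a CSTR are evaluated at the outlet concentration: r_S = 0.380×2.903 = 1.103, r_T = 2.92×2.903^0.5 = 4.975.
Fraction of consumed R going to S: r_S/(r_S+r_T) = 0.1815.
C_S = 0.1815·C_{R0}·X = 0.1815×6.38×0.545 = 0.631 kmol/m³; Y_S = C_S/C_{R0} = 0.0989.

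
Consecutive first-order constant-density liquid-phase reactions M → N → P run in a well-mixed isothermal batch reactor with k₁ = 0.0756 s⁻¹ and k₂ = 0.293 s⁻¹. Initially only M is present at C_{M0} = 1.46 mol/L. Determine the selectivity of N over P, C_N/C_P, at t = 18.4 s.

0.127

Solving the coupled first-order balances gives C_N(t) = [k₁/(k₂−k₁)]·C_{M0}·(e^(−k₁t) − e^(−k₂t)).
e^(−k₁t) = e^(−0.0756×18.4) = e^(−1.391) = 0.2488; e^(−k₂t) = e^(−5.391) = 0.004557.
C_N = 0.0756×1.46/(0.293−0.0756) × (0.2488−0.004557) = 0.5077×0.2443 = 0.1240 mol/L.
C_M = C_{M0}e^(−k₁t) = 0.3633 mol/L, so C_P = C_{M0}−C_M−C_N = 0.9727 mol/L; C_N/C_P = 0.127.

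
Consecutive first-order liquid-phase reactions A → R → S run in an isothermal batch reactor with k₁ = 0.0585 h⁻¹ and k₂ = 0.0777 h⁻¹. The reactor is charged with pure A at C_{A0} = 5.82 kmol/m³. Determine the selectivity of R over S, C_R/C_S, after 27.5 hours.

The intermediate concentration in a first-order A→B→C sequence is C_R = k₁C_{A0}(e^(−k₁t) − e^(−k₂t))/(k₂−k₁).
e^(−k₁t) = e^(−0.0585×27.5) = e^(−1.609) = 0.2001; e^(−k₂t) = e^(−2.137) = 0.1180.
C_R = 0.0585×5.82/(0.0777−0.0585) × (0.2001−0.1180) = 17.73×0.08210 = 1.456 kmol/m³.
C_A = C_{A0}e^(−k₁t) = 1.165 kmol/m³, so C_S = C_{A0}−C_A−C_R = 3.199 kmol/m³; C_R/C_S = 0.455.

0.455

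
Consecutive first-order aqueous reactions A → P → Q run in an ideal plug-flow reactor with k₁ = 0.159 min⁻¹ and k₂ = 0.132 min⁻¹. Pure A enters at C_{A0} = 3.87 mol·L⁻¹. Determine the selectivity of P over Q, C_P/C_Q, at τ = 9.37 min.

0.974

Solving the coupled first-order balances gives C_P(τ) = [k₁/(k₂−k₁)]·C_{A0}·(e^(−k₁τ) − e^(−k₂τ)).
e^(−k₁τ) = e^(−0.159×9.37) = e^(−1.490) = 0.2254; e^(−k₂τ) = e^(−1.237) = 0.2903.
C_P = 0.159×3.87/(0.132−0.159) × (0.2254−0.2903) = (-22.79)×(-0.06489) = 1.479 mol·L⁻¹.
C_A = C_{A0}e^(−k₁τ) = 0.8723 mol·L⁻¹, so C_Q = C_{A0}−C_A−C_P = 1.519 mol·L⁻¹; C_P/C_Q = 0.974.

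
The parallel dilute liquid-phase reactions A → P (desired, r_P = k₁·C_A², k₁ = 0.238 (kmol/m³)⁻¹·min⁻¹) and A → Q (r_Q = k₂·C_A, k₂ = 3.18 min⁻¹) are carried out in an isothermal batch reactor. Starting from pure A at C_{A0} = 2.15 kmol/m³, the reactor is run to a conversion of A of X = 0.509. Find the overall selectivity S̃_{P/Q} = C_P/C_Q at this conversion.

0.119

C_A = C_{A0}(1−X) = 1.056 kmol/m³.
Along a PFR/batch, dC_Q/dC_A = −r_Q/(r_P+r_Q) = −k₂/(k₂+k₁·C_A).
Integrating from C_{A0} to C_A: C_Q = (3.18/0.238)·ln[(3.18+0.238·2.15)/(3.18+0.238·1.06)] = 13.36·ln(3.692/3.431) = 0.9776 kmol/m³.
Then C_P = (C_{A0}−C_A) − C_Q = 1.094 − 0.9776 = 0.1168 kmol/m³.
S̃_{P/Q} = C_P/C_Q = 0.1168/0.9776 = 0.119.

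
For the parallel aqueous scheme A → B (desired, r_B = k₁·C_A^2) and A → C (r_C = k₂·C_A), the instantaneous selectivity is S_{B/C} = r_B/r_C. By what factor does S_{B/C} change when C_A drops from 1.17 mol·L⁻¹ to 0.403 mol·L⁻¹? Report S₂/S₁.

S_{B/C} = (k₁/k₂)·C_A, so S₂/S₁ = (C_{A,2}/C_{A,1}).
= 0.403/1.17 = 0.344.
Selectivity toward B falls as C_A falls — high-concentration operation is favoured.

0.344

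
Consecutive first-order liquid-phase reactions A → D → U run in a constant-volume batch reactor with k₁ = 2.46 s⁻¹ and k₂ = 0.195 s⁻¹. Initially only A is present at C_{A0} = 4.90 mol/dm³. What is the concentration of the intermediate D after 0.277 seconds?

The intermediate concentration in a first-order A→B→C sequence is C_D = k₁C_{A0}(e^(−k₁t) − e^(−k₂t))/(k₂−k₁).
e^(−k₁t) = e^(−2.46×0.277) = e^(−0.6814) = 0.5059; e^(−k₂t) = e^(−0.05402) = 0.9474.
C_D = 2.46×4.90/(0.195−2.46) × (0.5059−0.9474) = (-5.322)×(-0.4415) = 2.350 mol/dm³.

2.35 mol/dm³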